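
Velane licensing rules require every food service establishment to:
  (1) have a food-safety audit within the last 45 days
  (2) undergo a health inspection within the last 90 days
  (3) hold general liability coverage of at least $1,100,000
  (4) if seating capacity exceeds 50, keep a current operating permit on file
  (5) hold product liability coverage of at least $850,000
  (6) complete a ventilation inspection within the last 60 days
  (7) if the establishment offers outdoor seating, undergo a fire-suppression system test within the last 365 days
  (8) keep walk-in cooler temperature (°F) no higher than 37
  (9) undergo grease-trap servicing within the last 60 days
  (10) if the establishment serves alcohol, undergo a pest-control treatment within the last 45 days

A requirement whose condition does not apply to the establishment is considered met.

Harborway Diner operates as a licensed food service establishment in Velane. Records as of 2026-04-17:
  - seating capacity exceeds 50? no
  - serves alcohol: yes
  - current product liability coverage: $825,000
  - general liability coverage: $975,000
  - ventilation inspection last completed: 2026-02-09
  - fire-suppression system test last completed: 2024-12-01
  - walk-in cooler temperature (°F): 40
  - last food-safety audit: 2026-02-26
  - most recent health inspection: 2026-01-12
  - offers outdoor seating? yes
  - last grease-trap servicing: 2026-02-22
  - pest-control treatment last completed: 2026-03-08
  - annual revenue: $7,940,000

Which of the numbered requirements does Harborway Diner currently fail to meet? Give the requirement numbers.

1. food-safety audit 50 days ago vs limit 45 → not met
2. health inspection 95 days ago vs limit 90 → not met
3. general liability coverage $975,000 < $1,100,000 → not met
4. condition 'seating capacity exceeds 50' does not hold → requirement n/a → met
5. product liability coverage $825,000 < $850,000 → not met
6. ventilation inspection 67 days ago vs limit 60 → not met
7. condition 'offers outdoor seating' holds; fire-suppression system test 502 days ago vs limit 365 → not met
8. walk-in cooler temperature (°F) 40 > 37 → not met
9. grease-trap servicing 54 days ago vs limit 60 → met
10. condition 'serves alcohol' holds; pest-control treatment 40 days ago vs limit 45 → met
Not met: 1, 2, 3, 5, 6, 7, 8

1, 2, 3, 5, 6, 7, 8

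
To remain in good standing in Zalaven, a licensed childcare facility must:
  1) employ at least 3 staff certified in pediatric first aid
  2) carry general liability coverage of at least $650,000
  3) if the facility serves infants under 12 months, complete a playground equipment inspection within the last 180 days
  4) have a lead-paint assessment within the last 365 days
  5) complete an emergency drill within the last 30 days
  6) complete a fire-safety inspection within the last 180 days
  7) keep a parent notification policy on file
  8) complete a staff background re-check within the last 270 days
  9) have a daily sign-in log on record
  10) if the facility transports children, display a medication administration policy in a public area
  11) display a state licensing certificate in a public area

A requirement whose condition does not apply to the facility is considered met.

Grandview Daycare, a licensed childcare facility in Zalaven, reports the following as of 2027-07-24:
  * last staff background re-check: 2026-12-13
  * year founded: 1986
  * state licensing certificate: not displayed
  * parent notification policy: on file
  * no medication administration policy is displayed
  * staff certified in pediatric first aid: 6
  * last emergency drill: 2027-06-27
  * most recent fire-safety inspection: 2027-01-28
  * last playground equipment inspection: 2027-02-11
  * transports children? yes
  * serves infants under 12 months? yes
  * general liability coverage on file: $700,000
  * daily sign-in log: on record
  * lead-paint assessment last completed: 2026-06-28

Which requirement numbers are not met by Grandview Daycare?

4, 10, 11

1. staff certified in pediatric first aid 6 ≥ 3 → met
2. general liability coverage $700,000 ≥ $650,000 → met
3. condition 'serves infants under 12 months' holds; playground equipment inspection 163 days ago vs limit 180 → met
4. lead-paint assessment 391 days ago vs limit 365 → not met
5. emergency drill 27 days ago vs limit 30 → met
6. fire-safety inspection 177 days ago vs limit 180 → met
7. parent notification policy present → met
8. staff background re-check 223 days ago vs limit 270 → met
9. daily sign-in log present → met
10. condition 'transports children' holds; medication administration policy absent → not met
11. state licensing certificate absent → not met
Not met: 4, 10, 11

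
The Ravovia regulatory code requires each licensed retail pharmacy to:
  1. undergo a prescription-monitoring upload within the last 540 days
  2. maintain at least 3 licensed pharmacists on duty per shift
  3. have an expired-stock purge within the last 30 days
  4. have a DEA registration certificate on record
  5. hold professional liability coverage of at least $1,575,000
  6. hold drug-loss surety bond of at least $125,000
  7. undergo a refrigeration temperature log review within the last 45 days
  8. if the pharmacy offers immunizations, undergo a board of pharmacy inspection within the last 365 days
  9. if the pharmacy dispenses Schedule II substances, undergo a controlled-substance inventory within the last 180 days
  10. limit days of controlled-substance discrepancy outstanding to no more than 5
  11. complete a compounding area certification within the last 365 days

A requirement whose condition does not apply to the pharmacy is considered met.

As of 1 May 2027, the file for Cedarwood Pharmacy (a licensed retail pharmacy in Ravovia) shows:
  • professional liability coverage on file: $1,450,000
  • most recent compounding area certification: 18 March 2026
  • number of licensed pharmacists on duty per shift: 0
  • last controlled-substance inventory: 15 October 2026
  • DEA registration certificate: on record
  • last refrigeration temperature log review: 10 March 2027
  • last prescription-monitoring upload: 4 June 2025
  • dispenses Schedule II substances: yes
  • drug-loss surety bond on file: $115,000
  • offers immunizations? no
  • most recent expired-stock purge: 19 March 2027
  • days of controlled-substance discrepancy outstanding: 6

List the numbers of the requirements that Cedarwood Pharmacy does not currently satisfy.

1. prescription-monitoring upload 696 days ago vs limit 540 → not met
2. licensed pharmacists on duty per shift 0 < 3 → not met
3. expired-stock purge 43 days ago vs limit 30 → not met
4. DEA registration certificate present → met
5. professional liability coverage $1,450,000 < $1,575,000 → not met
6. drug-loss surety bond $115,000 < $125,000 → not met
7. refrigeration temperature log review 52 days ago vs limit 45 → not met
8. condition 'offers immunizations' does not hold → requirement n/a → met
9. condition 'dispenses Schedule II substances' holds; controlled-substance inventory 198 days ago vs limit 180 → not met
10. days of controlled-substance discrepancy outstanding 6 > 5 → not met
11. compounding area certification 409 days ago vs limit 365 → not met
Not met: 1, 2, 3, 5, 6, 7, 9, 10, 11

1, 2, 3, 5, 6, 7, 9, 10, 11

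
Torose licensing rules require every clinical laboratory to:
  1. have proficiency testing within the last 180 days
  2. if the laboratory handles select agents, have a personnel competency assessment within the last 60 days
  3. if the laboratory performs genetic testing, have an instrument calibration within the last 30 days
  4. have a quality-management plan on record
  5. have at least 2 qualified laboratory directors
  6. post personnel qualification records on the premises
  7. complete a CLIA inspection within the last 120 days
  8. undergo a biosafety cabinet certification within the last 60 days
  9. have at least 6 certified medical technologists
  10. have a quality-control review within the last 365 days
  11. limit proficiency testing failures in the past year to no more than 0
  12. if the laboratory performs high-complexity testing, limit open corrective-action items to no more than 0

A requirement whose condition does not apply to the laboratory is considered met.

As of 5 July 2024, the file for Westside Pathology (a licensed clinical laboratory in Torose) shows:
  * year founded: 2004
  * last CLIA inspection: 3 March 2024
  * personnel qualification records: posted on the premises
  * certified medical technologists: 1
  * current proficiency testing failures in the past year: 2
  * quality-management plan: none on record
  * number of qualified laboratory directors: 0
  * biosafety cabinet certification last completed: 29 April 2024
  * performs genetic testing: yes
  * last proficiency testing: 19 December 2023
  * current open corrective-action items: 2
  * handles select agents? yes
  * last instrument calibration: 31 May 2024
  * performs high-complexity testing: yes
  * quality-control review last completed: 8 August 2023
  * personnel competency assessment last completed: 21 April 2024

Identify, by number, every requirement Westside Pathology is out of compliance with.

1. proficiency testing 199 days ago vs limit 180 → not met
2. condition 'handles select agents' holds; personnel competency assessment 75 days ago vs limit 60 → not met
3. condition 'performs genetic testing' holds; instrument calibration 35 days ago vs limit 30 → not met
4. quality-management plan absent → not met
5. qualified laboratory directors 0 < 2 → not met
6. personnel qualification records present → met
7. CLIA inspection 124 days ago vs limit 120 → not met
8. biosafety cabinet certification 67 days ago vs limit 60 → not met
9. certified medical technologists 1 < 6 → not met
10. quality-control review 332 days ago vs limit 365 → met
11. proficiency testing failures in the past year 2 > 0 → not met
12. condition 'performs high-complexity testing' holds; open corrective-action items 2 > 0 → not met
Not met: 1, 2, 3, 4, 5, 7, 8, 9, 11, 12

1, 2, 3, 4, 5, 7, 8, 9, 11, 12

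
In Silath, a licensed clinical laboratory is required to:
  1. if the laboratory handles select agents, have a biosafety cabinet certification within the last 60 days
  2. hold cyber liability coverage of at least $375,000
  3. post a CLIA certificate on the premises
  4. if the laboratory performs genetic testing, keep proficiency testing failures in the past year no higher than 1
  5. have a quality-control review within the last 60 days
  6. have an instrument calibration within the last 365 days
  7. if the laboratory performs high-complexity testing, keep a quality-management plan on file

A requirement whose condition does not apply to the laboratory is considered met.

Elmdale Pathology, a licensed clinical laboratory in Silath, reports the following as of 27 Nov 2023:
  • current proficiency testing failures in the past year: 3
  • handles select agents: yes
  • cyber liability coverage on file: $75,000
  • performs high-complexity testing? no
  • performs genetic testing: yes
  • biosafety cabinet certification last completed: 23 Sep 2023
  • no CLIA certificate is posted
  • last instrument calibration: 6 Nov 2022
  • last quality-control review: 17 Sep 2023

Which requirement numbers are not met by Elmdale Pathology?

1. condition 'handles select agents' holds; biosafety cabinet certification 65 days ago vs limit 60 → not met
2. cyber liability coverage $75,000 < $375,000 → not met
3. CLIA certificate absent → not met
4. condition 'performs genetic testing' holds; proficiency testing failures in the past year 3 > 1 → not met
5. quality-control review 71 days ago vs limit 60 → not met
6. instrument calibration 386 days ago vs limit 365 → not met
7. condition 'performs high-complexity testing' does not hold → requirement n/a → met
Not met: 1, 2, 3, 4, 5, 6

1, 2, 3, 4, 5, 6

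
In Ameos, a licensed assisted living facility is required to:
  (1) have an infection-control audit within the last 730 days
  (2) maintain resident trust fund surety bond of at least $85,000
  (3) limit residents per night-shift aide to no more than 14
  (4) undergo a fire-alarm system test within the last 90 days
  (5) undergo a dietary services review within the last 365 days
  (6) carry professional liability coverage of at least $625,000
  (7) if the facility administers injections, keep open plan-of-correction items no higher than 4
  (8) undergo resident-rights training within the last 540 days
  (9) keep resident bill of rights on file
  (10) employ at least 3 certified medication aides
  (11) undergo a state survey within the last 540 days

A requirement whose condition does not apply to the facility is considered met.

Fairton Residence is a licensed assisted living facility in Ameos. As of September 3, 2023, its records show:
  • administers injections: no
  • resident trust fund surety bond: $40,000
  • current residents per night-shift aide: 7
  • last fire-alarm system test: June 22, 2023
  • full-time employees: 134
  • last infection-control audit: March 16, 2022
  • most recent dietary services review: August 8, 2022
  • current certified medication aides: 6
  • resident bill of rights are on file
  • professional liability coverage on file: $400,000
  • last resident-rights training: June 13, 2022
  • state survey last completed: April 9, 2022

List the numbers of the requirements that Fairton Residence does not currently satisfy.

2, 5, 6

1. infection-control audit 536 days ago vs limit 730 → met
2. resident trust fund surety bond $40,000 < $85,000 → not met
3. residents per night-shift aide 7 ≤ 14 → met
4. fire-alarm system test 73 days ago vs limit 90 → met
5. dietary services review 391 days ago vs limit 365 → not met
6. professional liability coverage $400,000 < $625,000 → not met
7. condition 'administers injections' does not hold → requirement n/a → met
8. resident-rights training 447 days ago vs limit 540 → met
9. resident bill of rights present → met
10. certified medication aides 6 ≥ 3 → met
11. state survey 512 days ago vs limit 540 → met
Not met: 2, 5, 6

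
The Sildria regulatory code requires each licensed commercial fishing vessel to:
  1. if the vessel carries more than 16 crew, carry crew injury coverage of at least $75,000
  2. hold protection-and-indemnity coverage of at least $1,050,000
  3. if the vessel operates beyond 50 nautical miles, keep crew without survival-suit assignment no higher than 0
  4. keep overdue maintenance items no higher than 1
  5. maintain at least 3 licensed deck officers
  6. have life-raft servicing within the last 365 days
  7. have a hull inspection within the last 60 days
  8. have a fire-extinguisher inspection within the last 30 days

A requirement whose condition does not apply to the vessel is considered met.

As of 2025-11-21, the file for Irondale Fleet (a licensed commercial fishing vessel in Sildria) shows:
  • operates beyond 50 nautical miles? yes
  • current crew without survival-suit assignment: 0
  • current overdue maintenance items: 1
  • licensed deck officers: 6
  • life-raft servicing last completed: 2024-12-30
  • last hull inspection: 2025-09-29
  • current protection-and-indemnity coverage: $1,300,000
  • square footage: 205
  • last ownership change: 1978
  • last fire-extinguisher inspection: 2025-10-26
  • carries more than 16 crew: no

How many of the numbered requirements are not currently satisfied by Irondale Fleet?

0

1. condition 'carries more than 16 crew' does not hold → requirement n/a → met
2. protection-and-indemnity coverage $1,300,000 ≥ $1,050,000 → met
3. condition 'operates beyond 50 nautical miles' holds; crew without survival-suit assignment 0 ≤ 0 → met
4. overdue maintenance items 1 ≤ 1 → met
5. licensed deck officers 6 ≥ 3 → met
6. life-raft servicing 326 days ago vs limit 365 → met
7. hull inspection 53 days ago vs limit 60 → met
8. fire-extinguisher inspection 26 days ago vs limit 30 → met
Not met: 0 of 8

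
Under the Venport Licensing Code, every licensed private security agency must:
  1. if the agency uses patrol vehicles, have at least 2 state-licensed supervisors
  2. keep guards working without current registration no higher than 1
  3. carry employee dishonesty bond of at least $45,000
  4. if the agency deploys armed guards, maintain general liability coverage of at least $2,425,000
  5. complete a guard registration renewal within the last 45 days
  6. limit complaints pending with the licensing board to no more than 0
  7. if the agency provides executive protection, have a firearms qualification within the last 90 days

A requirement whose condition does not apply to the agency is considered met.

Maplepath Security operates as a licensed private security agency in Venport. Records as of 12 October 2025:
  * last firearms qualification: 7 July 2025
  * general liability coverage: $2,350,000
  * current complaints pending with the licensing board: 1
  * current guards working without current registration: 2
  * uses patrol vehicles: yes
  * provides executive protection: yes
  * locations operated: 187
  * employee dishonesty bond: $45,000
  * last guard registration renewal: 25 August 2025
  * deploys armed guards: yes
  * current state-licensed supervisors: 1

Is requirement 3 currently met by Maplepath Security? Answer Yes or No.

3. employee dishonesty bond $45,000 ≥ $45,000 → met

Yes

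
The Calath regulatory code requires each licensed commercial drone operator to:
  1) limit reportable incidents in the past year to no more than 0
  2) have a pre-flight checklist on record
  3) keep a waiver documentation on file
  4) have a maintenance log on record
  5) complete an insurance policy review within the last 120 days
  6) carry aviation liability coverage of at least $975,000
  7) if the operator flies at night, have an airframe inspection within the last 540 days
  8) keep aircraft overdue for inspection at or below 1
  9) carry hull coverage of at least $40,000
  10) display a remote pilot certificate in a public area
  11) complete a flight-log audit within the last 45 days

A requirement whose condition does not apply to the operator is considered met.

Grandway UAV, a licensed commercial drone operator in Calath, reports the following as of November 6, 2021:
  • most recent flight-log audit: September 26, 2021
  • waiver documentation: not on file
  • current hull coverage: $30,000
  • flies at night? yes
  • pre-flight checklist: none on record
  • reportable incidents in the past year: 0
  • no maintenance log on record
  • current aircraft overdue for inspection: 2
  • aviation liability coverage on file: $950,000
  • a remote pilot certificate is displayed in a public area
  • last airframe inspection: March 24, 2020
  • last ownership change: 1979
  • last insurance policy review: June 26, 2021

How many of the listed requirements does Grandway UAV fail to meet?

1. reportable incidents in the past year 0 ≤ 0 → met
2. pre-flight checklist absent → not met
3. waiver documentation absent → not met
4. maintenance log absent → not met
5. insurance policy review 133 days ago vs limit 120 → not met
6. aviation liability coverage $950,000 < $975,000 → not met
7. condition 'flies at night' holds; airframe inspection 592 days ago vs limit 540 → not met
8. aircraft overdue for inspection 2 > 1 → not met
9. hull coverage $30,000 < $40,000 → not met
10. remote pilot certificate present → met
11. flight-log audit 41 days ago vs limit 45 → met
Not met: 8 of 11

8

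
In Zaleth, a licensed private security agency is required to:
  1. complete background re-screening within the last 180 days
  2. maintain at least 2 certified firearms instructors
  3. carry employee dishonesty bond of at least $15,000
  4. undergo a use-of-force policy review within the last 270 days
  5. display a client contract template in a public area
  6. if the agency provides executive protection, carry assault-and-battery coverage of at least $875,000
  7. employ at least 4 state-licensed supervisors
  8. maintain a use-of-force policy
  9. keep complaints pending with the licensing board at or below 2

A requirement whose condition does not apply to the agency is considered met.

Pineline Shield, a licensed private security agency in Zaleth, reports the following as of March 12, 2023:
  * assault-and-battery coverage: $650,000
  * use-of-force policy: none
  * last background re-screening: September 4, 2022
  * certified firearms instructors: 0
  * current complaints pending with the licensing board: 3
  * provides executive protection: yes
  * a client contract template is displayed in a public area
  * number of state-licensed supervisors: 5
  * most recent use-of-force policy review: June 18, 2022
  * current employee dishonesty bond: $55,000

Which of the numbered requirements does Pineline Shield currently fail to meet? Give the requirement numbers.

1, 2, 6, 8, 9

1. background re-screening 189 days ago vs limit 180 → not met
2. certified firearms instructors 0 < 2 → not met
3. employee dishonesty bond $55,000 ≥ $15,000 → met
4. use-of-force policy review 267 days ago vs limit 270 → met
5. client contract template present → met
6. condition 'provides executive protection' holds; assault-and-battery coverage $650,000 < $875,000 → not met
7. state-licensed supervisors 5 ≥ 4 → met
8. use-of-force policy absent → not met
9. complaints pending with the licensing board 3 > 2 → not met
Not met: 1, 2, 6, 8, 9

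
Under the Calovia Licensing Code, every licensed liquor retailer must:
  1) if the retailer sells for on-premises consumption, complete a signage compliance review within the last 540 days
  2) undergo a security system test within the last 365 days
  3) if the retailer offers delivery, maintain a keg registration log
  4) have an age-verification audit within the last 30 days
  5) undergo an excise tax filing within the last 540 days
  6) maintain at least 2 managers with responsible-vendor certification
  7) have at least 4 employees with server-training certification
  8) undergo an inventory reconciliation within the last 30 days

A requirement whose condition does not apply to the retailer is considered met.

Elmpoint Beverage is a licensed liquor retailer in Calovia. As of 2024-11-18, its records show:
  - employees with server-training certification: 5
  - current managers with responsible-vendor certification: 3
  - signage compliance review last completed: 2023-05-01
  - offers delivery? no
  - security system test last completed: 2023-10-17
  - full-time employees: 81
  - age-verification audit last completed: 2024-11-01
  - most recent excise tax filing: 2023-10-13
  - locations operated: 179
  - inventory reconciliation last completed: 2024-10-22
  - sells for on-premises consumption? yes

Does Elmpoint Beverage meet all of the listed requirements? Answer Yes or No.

No

1. condition 'sells for on-premises consumption' holds; signage compliance review 567 days ago vs limit 540 → not met
2. security system test 398 days ago vs limit 365 → not met
3. condition 'offers delivery' does not hold → requirement n/a → met
4. age-verification audit 17 days ago vs limit 30 → met
5. excise tax filing 402 days ago vs limit 540 → met
6. managers with responsible-vendor certification 3 ≥ 2 → met
7. employees with server-training certification 5 ≥ 4 → met
8. inventory reconciliation 27 days ago vs limit 30 → met
Not met: 1, 2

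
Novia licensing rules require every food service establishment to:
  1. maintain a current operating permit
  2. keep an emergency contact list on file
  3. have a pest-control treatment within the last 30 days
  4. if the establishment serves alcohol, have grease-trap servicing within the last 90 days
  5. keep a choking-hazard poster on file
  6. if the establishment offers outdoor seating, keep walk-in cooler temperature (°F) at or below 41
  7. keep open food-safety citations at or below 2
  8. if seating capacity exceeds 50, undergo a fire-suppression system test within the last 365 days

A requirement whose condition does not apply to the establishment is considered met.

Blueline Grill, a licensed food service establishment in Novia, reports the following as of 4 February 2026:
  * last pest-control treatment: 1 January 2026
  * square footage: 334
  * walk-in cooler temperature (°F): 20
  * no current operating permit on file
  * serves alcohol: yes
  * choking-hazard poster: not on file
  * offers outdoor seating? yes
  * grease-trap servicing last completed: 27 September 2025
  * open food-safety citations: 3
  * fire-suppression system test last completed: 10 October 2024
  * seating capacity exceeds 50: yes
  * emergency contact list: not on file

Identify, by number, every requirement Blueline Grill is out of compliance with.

1. current operating permit absent → not met
2. emergency contact list absent → not met
3. pest-control treatment 34 days ago vs limit 30 → not met
4. condition 'serves alcohol' holds; grease-trap servicing 130 days ago vs limit 90 → not met
5. choking-hazard poster absent → not met
6. condition 'offers outdoor seating' holds; walk-in cooler temperature (°F) 20 ≤ 41 → met
7. open food-safety citations 3 > 2 → not met
8. condition 'seating capacity exceeds 50' holds; fire-suppression system test 482 days ago vs limit 365 → not met
Not met: 1, 2, 3, 4, 5, 7, 8

1, 2, 3, 4, 5, 7, 8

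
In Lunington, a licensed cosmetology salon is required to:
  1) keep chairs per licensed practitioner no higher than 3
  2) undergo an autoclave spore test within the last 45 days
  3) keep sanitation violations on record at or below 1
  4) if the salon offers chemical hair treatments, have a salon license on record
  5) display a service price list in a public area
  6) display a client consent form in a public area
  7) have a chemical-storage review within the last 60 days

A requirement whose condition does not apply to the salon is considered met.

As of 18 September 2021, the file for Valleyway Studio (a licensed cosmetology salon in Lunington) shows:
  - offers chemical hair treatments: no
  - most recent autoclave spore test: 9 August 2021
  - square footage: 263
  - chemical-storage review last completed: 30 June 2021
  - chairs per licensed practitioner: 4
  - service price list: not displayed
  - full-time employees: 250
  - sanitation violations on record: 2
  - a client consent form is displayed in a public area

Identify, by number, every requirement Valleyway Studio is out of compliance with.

1, 3, 5, 7

1. chairs per licensed practitioner 4 > 3 → not met
2. autoclave spore test 40 days ago vs limit 45 → met
3. sanitation violations on record 2 > 1 → not met
4. condition 'offers chemical hair treatments' does not hold → requirement n/a → met
5. service price list absent → not met
6. client consent form present → met
7. chemical-storage review 80 days ago vs limit 60 → not met
Not met: 1, 3, 5, 7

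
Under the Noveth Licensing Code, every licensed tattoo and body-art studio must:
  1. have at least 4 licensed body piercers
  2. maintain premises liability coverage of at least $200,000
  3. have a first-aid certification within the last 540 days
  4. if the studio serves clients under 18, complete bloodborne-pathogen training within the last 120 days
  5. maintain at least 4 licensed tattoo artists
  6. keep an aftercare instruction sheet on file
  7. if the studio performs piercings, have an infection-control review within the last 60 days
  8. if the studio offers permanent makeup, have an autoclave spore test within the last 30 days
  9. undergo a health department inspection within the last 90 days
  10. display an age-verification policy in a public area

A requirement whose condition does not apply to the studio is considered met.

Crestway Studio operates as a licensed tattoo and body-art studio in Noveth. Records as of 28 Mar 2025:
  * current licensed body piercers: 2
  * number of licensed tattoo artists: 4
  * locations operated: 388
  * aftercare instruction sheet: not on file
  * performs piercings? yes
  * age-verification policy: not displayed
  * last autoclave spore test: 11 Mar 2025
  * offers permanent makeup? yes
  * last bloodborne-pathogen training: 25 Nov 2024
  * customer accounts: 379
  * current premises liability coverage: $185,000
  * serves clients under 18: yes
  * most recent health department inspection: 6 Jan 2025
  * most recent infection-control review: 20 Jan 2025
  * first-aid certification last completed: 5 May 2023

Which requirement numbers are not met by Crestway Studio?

1. licensed body piercers 2 < 4 → not met
2. premises liability coverage $185,000 < $200,000 → not met
3. first-aid certification 693 days ago vs limit 540 → not met
4. condition 'serves clients under 18' holds; bloodborne-pathogen training 123 days ago vs limit 120 → not met
5. licensed tattoo artists 4 ≥ 4 → met
6. aftercare instruction sheet absent → not met
7. condition 'performs piercings' holds; infection-control review 67 days ago vs limit 60 → not met
8. condition 'offers permanent makeup' holds; autoclave spore test 17 days ago vs limit 30 → met
9. health department inspection 81 days ago vs limit 90 → met
10. age-verification policy absent → not met
Not met: 1, 2, 3, 4, 6, 7, 10

1, 2, 3, 4, 6, 7, 10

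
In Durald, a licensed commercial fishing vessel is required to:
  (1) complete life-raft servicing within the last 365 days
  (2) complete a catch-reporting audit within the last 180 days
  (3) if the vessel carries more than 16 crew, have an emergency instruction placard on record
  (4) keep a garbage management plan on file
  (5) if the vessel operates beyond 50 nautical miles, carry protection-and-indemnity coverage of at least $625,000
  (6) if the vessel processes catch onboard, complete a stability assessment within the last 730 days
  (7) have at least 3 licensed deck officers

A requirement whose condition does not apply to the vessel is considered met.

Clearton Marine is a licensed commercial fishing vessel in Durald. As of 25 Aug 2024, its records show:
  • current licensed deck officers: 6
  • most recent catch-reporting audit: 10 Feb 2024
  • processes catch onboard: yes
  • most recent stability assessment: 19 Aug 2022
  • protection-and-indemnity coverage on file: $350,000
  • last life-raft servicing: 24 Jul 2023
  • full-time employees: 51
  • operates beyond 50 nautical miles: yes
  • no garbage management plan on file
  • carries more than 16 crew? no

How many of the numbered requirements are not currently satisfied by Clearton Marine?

1. life-raft servicing 398 days ago vs limit 365 → not met
2. catch-reporting audit 197 days ago vs limit 180 → not met
3. condition 'carries more than 16 crew' does not hold → requirement n/a → met
4. garbage management plan absent → not met
5. condition 'operates beyond 50 nautical miles' holds; protection-and-indemnity coverage $350,000 < $625,000 → not met
6. condition 'processes catch onboard' holds; stability assessment 737 days ago vs limit 730 → not met
7. licensed deck officers 6 ≥ 3 → met
Not met: 5 of 7

5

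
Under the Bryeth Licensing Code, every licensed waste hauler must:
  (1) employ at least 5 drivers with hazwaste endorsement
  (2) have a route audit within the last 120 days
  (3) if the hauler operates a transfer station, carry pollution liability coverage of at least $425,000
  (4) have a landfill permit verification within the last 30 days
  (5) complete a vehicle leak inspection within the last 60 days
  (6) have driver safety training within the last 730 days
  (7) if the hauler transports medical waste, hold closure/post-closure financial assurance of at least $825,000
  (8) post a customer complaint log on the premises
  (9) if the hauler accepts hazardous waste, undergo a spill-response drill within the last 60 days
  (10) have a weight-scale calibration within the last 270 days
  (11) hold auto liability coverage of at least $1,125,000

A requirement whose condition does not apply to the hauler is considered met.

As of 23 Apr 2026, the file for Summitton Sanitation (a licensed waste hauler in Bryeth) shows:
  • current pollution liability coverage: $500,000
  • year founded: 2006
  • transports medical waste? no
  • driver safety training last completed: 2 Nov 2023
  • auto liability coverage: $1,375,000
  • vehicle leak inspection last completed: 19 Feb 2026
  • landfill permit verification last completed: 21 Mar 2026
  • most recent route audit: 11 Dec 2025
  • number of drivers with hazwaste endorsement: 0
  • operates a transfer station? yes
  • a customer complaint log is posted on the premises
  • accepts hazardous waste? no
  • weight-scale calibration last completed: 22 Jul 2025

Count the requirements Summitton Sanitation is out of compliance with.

1. drivers with hazwaste endorsement 0 < 5 → not met
2. route audit 133 days ago vs limit 120 → not met
3. condition 'operates a transfer station' holds; pollution liability coverage $500,000 ≥ $425,000 → met
4. landfill permit verification 33 days ago vs limit 30 → not met
5. vehicle leak inspection 63 days ago vs limit 60 → not met
6. driver safety training 903 days ago vs limit 730 → not met
7. condition 'transports medical waste' does not hold → requirement n/a → met
8. customer complaint log present → met
9. condition 'accepts hazardous waste' does not hold → requirement n/a → met
10. weight-scale calibration 275 days ago vs limit 270 → not met
11. auto liability coverage $1,375,000 ≥ $1,125,000 → met
Not met: 6 of 11

6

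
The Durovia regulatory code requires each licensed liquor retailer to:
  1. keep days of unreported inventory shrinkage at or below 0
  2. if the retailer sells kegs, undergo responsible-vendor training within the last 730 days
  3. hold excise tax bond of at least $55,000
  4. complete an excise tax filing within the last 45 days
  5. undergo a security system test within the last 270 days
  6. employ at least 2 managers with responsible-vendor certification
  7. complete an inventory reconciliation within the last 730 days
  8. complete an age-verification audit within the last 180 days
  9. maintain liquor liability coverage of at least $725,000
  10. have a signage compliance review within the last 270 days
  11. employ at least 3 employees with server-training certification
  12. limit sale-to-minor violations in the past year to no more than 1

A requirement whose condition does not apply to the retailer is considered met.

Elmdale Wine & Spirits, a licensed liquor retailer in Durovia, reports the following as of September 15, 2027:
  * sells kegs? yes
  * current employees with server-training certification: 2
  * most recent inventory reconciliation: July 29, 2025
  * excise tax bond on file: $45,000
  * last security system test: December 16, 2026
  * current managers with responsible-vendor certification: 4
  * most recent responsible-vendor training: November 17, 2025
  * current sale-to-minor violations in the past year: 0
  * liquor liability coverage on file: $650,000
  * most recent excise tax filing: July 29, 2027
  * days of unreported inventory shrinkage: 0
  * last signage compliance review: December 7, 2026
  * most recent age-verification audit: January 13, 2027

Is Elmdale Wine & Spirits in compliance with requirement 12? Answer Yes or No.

12. sale-to-minor violations in the past year 0 ≤ 1 → met

Yes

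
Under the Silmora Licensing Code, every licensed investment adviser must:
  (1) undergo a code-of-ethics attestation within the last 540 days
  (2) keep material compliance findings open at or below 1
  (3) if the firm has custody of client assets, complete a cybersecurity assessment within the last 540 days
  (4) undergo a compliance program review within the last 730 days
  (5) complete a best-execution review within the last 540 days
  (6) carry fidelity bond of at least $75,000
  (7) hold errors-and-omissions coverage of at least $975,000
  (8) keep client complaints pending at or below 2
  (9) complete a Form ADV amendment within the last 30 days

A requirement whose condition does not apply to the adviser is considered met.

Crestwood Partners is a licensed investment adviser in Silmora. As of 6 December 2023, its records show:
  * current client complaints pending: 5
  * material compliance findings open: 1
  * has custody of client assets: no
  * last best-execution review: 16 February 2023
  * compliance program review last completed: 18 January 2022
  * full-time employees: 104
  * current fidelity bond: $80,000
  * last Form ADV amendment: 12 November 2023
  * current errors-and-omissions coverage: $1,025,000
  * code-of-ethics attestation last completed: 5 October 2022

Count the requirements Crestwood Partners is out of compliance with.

1

1. code-of-ethics attestation 427 days ago vs limit 540 → met
2. material compliance findings open 1 ≤ 1 → met
3. condition 'has custody of client assets' does not hold → requirement n/a → met
4. compliance program review 687 days ago vs limit 730 → met
5. best-execution review 293 days ago vs limit 540 → met
6. fidelity bond $80,000 ≥ $75,000 → met
7. errors-and-omissions coverage $1,025,000 ≥ $975,000 → met
8. client complaints pending 5 > 2 → not met
9. Form ADV amendment 24 days ago vs limit 30 → met
Not met: 1 of 9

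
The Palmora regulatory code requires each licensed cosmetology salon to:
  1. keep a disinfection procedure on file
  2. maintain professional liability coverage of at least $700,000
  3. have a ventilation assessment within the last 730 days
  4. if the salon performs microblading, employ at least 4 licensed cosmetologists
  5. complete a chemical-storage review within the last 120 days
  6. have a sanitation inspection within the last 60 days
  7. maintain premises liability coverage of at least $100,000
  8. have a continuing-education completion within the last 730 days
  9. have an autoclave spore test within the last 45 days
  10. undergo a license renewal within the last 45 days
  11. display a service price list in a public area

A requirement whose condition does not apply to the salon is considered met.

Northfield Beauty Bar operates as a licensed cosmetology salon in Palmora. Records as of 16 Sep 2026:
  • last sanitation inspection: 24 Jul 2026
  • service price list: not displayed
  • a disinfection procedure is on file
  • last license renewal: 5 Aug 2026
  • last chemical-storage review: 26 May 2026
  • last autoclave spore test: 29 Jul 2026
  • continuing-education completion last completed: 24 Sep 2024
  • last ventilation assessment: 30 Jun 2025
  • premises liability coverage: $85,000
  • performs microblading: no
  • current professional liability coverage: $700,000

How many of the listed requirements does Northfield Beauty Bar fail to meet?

1. disinfection procedure present → met
2. professional liability coverage $700,000 ≥ $700,000 → met
3. ventilation assessment 443 days ago vs limit 730 → met
4. condition 'performs microblading' does not hold → requirement n/a → met
5. chemical-storage review 113 days ago vs limit 120 → met
6. sanitation inspection 54 days ago vs limit 60 → met
7. premises liability coverage $85,000 < $100,000 → not met
8. continuing-education completion 722 days ago vs limit 730 → met
9. autoclave spore test 49 days ago vs limit 45 → not met
10. license renewal 42 days ago vs limit 45 → met
11. service price list absent → not met
Not met: 3 of 11

3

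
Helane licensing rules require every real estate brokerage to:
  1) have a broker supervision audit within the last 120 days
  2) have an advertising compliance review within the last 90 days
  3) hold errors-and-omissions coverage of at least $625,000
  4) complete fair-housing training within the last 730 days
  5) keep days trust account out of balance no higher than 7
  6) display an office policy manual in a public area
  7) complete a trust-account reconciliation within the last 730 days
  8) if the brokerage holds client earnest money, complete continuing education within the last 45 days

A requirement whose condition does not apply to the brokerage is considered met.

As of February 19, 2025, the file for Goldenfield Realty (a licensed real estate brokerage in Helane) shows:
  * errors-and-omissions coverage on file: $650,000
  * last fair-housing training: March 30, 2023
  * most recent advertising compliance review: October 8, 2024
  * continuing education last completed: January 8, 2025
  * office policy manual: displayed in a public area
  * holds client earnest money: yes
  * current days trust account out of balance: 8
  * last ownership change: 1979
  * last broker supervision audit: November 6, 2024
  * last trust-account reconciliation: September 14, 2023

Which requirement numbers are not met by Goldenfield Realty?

1. broker supervision audit 105 days ago vs limit 120 → met
2. advertising compliance review 134 days ago vs limit 90 → not met
3. errors-and-omissions coverage $650,000 ≥ $625,000 → met
4. fair-housing training 692 days ago vs limit 730 → met
5. days trust account out of balance 8 > 7 → not met
6. office policy manual present → met
7. trust-account reconciliation 524 days ago vs limit 730 → met
8. condition 'holds client earnest money' holds; continuing education 42 days ago vs limit 45 → met
Not met: 2, 5

2, 5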